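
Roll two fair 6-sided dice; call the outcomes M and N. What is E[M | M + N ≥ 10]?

16/3

Outcomes with M + N ≥ 10: (4,6), (5,5), (5,6), (6,4), (6,5), (6,6), each with probability 1/36.
E[M | M + N ≥ 10] = (4 + 5 + 5 + 6 + 6 + 6) / 6 = 16/3.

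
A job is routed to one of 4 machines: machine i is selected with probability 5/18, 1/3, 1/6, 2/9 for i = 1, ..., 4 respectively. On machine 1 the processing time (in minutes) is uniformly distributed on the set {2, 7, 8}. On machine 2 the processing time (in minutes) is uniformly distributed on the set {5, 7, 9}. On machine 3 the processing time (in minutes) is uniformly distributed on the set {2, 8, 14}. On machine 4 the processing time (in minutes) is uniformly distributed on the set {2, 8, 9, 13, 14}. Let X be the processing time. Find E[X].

E[X | machine 1] = (2+7+8)/3 = 17/3.
E[X | machine 2] = (5+7+9)/3 = 7.
E[X | machine 3] = (2+8+14)/3 = 8.
E[X | machine 4] = (2+8+9+13+14)/5 = 46/5.
E[X] = (5/18)·(17/3) + (1/3)·(7) + (1/6)·(8) + (2/9)·(46/5) = 1967/270.

1967/270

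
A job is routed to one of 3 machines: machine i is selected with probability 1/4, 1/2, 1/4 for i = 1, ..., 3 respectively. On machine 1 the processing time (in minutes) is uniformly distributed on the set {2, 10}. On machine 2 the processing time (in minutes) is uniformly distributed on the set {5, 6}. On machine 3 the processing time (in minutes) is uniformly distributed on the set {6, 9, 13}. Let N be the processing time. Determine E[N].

E[N | machine 1] = (2+10)/2 = 6.
E[N | machine 2] = (5+6)/2 = 11/2.
E[N | machine 3] = (6+9+13)/3 = 28/3.
By the law of total expectation,
E[N] = (1/4)·(6) + (1/2)·(11/2) + (1/4)·(28/3) = 79/12.

79/12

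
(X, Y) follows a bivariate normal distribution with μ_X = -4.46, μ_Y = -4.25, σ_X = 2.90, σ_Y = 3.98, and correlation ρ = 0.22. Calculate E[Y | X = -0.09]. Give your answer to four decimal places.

-2.9306

For a bivariate normal, E[Y | X=x] = μ_Y + ρ·(σ_Y/σ_X)·(x − μ_X).
E[Y | X=-0.09] = -4.25 + (0.22)·(3.98/2.90)·(-0.09 − (-4.46)) = -4.25 + (0.30193)·(4.37) = -2.9306.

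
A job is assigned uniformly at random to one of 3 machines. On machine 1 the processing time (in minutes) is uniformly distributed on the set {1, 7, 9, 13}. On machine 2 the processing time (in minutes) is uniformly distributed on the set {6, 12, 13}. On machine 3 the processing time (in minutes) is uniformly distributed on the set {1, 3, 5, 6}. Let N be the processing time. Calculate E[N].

E[N | machine 1] = (1+7+9+13)/4 = 15/2.
E[N | machine 2] = (6+12+13)/3 = 31/3.
E[N | machine 3] = (1+3+5+6)/4 = 15/4.
By the law of total expectation,
E[N] = (1/3)·(15/2) + (1/3)·(31/3) + (1/3)·(15/4) = 259/36.

259/36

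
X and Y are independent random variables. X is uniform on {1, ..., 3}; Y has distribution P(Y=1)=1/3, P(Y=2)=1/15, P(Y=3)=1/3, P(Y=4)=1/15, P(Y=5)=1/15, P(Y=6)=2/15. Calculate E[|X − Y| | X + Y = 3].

1

P(X + Y = 3) = 2/15.
Summing |X−Y|·P(x,y) over outcomes with X + Y = 3 gives 2/15.
E[|X − Y| | X + Y = 3] = (2/15) / (2/15) = 1.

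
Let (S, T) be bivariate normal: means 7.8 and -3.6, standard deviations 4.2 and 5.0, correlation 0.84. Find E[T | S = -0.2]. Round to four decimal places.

E[T | S=x] = μ_T + ρ(σ_T/σ_S)(x − μ_S) for jointly normal variables.
E[T | S=-0.2] = -3.6 + (0.84)·(5.0/4.2)·(-0.2 − (7.8)) = -3.6 + (1)·(-8) = -11.6000.

-11.6000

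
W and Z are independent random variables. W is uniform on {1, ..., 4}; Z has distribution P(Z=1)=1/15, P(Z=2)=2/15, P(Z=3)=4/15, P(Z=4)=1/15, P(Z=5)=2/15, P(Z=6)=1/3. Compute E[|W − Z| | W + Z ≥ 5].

P(W + Z ≥ 5) = 49/60.
Summing |W−Z|·P(x,y) over outcomes with W + Z ≥ 5 gives 113/60.
E[|W − Z| | W + Z ≥ 5] = (113/60) / (49/60) = 113/49.

113/49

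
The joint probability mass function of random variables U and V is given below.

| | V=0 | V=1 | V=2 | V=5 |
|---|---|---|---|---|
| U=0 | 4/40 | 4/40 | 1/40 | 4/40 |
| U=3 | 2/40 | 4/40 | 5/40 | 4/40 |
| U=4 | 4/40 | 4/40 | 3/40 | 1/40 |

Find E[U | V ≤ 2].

77/31

P(V ≤ 2) = 31/40.
Summing U·P(U=x,V=y) over the conditioning event gives 77/40.
E[U | V ≤ 2] = (77/40) / (31/40) = 77/31.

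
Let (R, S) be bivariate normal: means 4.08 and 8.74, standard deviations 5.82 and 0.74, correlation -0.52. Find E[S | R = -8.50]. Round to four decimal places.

9.5717

The regression of S on R has slope ρ·σ_S/σ_R and passes through (μ_R, μ_S).
E[S | R=-8.50] = 8.74 + (-0.52)·(0.74/5.82)·(-8.50 − (4.08)) = 8.74 + (-0.0661168)·(-12.58) = 9.5717.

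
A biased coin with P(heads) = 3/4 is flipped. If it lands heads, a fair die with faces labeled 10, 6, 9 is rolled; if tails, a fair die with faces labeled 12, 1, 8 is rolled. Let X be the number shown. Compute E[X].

E[X | heads] = (10+6+9)/3 = 25/3.
E[X | tails] = (12+1+8)/3 = 7.
E[X] = (3/4)·(25/3) + (1/4)·(7) = 8.

8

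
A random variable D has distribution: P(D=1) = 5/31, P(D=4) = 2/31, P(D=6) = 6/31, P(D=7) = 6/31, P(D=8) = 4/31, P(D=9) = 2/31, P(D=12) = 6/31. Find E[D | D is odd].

5

P(D is odd) = 13/31.
Σ over the event: 1·5/31 + 7·6/31 + 9·2/31 = 65/31.
E[D | D is odd] = (65/31) / (13/31) = 5.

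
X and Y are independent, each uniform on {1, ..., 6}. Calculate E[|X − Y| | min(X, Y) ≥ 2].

P(min(X, Y) ≥ 2) = 25/36.
Summing |X−Y|·P(x,y) over outcomes with min(X, Y) ≥ 2 gives 10/9.
E[|X − Y| | min(X, Y) ≥ 2] = (10/9) / (25/36) = 8/5.

8/5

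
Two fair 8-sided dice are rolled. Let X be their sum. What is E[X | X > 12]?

14

P(X > 12) = 5/32.
Σ over the event: 13·1/16 + 14·3/64 + 15·1/32 + 16·1/64 = 35/16.
E[X | X > 12] = (35/16) / (5/32) = 14.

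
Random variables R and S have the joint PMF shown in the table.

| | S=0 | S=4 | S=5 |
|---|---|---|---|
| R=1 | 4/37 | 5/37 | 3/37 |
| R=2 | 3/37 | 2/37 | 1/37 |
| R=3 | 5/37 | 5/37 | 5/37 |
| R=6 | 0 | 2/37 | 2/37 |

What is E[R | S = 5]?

P(S = 5) = 11/37.
Σ R·P over the event = 1·(3/37) + 2·(1/37) + 3·(5/37) + 6·(2/37) = 32/37.
E[R | S = 5] = (32/37) / (11/37) = 32/11.

32/11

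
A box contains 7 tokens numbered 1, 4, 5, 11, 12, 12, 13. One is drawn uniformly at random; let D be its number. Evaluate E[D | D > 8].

12

P(D > 8) = 4/7.
Σ over the event: 11·1/7 + 12·2/7 + 13·1/7 = 48/7.
E[D | D > 8] = (48/7) / (4/7) = 12.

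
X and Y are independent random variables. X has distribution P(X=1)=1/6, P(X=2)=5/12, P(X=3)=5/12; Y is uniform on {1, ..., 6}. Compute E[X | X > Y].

8/3

P(X > Y) = 5/24.
Summing X·P(x,y) over outcomes with X > Y gives 5/9.
E[X | X > Y] = (5/9) / (5/24) = 8/3.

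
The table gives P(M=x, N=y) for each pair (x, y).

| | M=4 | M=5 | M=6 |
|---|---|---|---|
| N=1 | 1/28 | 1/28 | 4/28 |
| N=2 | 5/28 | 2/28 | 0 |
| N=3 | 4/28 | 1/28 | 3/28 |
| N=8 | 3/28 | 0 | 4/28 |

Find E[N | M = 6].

P(M = 6) = 11/28.
Σ N·P over the event = 1·(4/28) + 3·(3/28) + 8·(4/28) = 45/28.
E[N | M = 6] = (45/28) / (11/28) = 45/11.

45/11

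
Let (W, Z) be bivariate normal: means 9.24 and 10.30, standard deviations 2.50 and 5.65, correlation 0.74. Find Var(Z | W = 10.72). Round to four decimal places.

Var(Z | W=x) = (1 − ρ²)·σ_Z².
Var(Z | W=10.72) = (5.65)²·(1 − (0.74)²) = 31.9225·0.4524 = 14.4417.

14.4417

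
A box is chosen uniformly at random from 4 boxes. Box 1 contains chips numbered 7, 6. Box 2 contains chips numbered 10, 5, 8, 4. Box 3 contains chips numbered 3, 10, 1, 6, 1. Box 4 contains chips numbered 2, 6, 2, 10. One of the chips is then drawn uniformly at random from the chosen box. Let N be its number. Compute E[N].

E[N | box 1] = (7+6)/2 = 13/2.
E[N | box 2] = (10+5+8+4)/4 = 27/4.
E[N | box 3] = (3+10+1+6+1)/5 = 21/5.
E[N | box 4] = (2+6+2+10)/4 = 5.
E[N] = (1/4)·(13/2) + (1/4)·(27/4) + (1/4)·(21/5) + (1/4)·(5) = 449/80.

449/80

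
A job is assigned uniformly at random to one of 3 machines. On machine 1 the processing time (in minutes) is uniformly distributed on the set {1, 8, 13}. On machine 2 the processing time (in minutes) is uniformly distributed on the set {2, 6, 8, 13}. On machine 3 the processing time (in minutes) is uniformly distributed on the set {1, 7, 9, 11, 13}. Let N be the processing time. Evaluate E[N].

1367/180

E[N | machine 1] = (1+8+13)/3 = 22/3.
E[N | machine 2] = (2+6+8+13)/4 = 29/4.
E[N | machine 3] = (1+7+9+11+13)/5 = 41/5.
By the law of total expectation,
E[N] = (1/3)·(22/3) + (1/3)·(29/4) + (1/3)·(41/5) = 1367/180.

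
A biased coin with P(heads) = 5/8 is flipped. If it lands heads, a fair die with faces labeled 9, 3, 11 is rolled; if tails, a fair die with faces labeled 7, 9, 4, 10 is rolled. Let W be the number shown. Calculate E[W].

365/48

E[W | heads] = (9+3+11)/3 = 23/3.
E[W | tails] = (7+9+4+10)/4 = 15/2.
E[W] = (5/8)·(23/3) + (3/8)·(15/2) = 365/48.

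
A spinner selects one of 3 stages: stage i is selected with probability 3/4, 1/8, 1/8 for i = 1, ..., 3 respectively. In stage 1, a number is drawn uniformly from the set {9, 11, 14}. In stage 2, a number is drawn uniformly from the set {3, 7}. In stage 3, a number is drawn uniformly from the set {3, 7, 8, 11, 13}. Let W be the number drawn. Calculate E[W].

407/40

E[W | stage 1] = (9+11+14)/3 = 34/3.
E[W | stage 2] = (3+7)/2 = 5.
E[W | stage 3] = (3+7+8+11+13)/5 = 42/5.
By the law of total expectation,
E[W] = (3/4)·(34/3) + (1/8)·(5) + (1/8)·(42/5) = 407/40.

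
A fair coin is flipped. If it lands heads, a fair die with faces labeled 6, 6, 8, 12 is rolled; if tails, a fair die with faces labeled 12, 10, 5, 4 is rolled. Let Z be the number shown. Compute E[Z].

63/8

E[Z | heads] = (6+6+8+12)/4 = 8.
E[Z | tails] = (12+10+5+4)/4 = 31/4.
By the law of total expectation,
E[Z] = (1/2)·(8) + (1/2)·(31/4) = 63/8.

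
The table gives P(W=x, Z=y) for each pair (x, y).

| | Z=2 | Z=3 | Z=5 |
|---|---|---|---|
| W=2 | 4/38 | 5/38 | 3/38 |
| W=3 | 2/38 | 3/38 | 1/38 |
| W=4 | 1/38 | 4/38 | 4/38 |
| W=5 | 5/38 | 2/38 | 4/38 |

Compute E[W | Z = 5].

15/4

P(Z = 5) = 6/19.
Summing W·P(W=x,Z=y) over the conditioning event gives 45/38.
E[W | Z = 5] = (45/38) / (6/19) = 15/4.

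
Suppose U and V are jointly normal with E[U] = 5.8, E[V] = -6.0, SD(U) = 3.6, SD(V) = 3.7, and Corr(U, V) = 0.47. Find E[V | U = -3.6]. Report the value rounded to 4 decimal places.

-10.5407

E[V | U=x] = μ_V + ρ(σ_V/σ_U)(x − μ_U) for jointly normal variables.
E[V | U=-3.6] = -6.0 + (0.47)·(3.7/3.6)·(-3.6 − (5.8)) = -6.0 + (0.483056)·(-9.4) = -10.5407.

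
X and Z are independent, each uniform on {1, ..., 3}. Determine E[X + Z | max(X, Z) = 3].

24/5

Outcomes with max(X, Z) = 3: (1,3), (2,3), (3,1), (3,2), (3,3), each with probability 1/9.
E[X + Z | max(X, Z) = 3] = (4 + 5 + 4 + 5 + 6) / 5 = 24/5.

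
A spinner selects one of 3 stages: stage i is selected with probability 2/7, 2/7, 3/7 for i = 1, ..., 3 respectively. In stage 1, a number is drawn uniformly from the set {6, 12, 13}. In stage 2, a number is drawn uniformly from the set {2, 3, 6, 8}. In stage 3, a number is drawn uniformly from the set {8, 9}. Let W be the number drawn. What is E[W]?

167/21

E[W | stage 1] = (6+12+13)/3 = 31/3.
E[W | stage 2] = (2+3+6+8)/4 = 19/4.
E[W | stage 3] = (8+9)/2 = 17/2.
E[W] = (2/7)·(31/3) + (2/7)·(19/4) + (3/7)·(17/2) = 167/21.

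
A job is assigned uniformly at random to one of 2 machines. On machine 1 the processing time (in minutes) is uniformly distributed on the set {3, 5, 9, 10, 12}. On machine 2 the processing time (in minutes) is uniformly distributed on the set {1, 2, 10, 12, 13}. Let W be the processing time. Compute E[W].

77/10

E[W | machine 1] = (3+5+9+10+12)/5 = 39/5.
E[W | machine 2] = (1+2+10+12+13)/5 = 38/5.
E[W] = (1/2)·(39/5) + (1/2)·(38/5) = 77/10.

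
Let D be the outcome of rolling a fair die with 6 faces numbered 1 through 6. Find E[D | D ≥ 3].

9/2

Given D ≥ 3, D is equally likely to be any of {3, 4, 5, 6}.
E[D | D ≥ 3] = (3 + 4 + 5 + 6) / 4 = 9/2.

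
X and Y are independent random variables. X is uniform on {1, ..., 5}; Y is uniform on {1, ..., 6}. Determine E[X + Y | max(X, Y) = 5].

Outcomes with max(X, Y) = 5: (1,5), (2,5), (3,5), (4,5), (5,1), (5,2), (5,3), (5,4), (5,5), each with probability 1/30.
E[X + Y | max(X, Y) = 5] = (6 + 7 + 8 + 9 + 6 + 7 + 8 + 9 + 10) / 9 = 70/9.

70/9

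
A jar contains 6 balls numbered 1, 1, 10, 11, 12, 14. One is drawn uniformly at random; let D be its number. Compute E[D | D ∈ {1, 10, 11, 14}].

37/5

P(D ∈ {1, 10, 11, 14}) = 5/6.
Σ over the event: 1·1/3 + 10·1/6 + 11·1/6 + 14·1/6 = 37/6.
E[D | D ∈ {1, 10, 11, 14}] = (37/6) / (5/6) = 37/5.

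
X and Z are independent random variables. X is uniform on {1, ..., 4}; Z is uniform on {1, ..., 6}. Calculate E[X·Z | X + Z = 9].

19

Outcomes with X + Z = 9: (3,6), (4,5), each with probability 1/24.
E[X·Z | X + Z = 9] = (18 + 20) / 2 = 19.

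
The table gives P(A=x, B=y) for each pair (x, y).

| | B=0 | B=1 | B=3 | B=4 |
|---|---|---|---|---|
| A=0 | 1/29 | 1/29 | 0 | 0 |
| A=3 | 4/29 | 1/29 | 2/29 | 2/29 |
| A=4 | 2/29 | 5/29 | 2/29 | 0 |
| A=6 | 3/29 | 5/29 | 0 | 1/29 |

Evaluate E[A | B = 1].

P(B = 1) = 12/29.
Σ A·P over the event = 0·(1/29) + 3·(1/29) + 4·(5/29) + 6·(5/29) = 53/29.
E[A | B = 1] = (53/29) / (12/29) = 53/12.

53/12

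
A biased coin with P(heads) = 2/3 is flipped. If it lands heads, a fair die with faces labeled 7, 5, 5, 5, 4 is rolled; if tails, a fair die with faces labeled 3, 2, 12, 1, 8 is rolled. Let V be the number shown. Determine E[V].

26/5

E[V | heads] = (7+5+5+5+4)/5 = 26/5.
E[V | tails] = (3+2+12+1+8)/5 = 26/5.
By the law of total expectation,
E[V] = (2/3)·(26/5) + (1/3)·(26/5) = 26/5.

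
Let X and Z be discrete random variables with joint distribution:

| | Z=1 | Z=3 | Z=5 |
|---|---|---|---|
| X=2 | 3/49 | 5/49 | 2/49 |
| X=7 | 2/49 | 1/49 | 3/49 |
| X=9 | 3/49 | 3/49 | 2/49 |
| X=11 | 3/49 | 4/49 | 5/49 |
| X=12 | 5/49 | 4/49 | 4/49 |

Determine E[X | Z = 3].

8

P(Z = 3) = 17/49.
Σ X·P over the event = 2·(5/49) + 7·(1/49) + 9·(3/49) + 11·(4/49) + 12·(4/49) = 136/49.
E[X | Z = 3] = (136/49) / (17/49) = 8.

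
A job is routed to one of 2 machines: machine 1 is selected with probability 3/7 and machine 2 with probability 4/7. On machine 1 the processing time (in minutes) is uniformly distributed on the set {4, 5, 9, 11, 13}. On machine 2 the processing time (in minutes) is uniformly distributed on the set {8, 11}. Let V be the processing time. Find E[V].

E[V | machine 1] = (4+5+9+11+13)/5 = 42/5.
E[V | machine 2] = (8+11)/2 = 19/2.
E[V] = (3/7)·(42/5) + (4/7)·(19/2) = 316/35.

316/35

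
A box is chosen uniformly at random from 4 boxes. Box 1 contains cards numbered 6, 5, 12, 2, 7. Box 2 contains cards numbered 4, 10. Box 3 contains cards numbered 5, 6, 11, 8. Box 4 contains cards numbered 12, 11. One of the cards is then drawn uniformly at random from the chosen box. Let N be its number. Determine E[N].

81/10

E[N | box 1] = (6+5+12+2+7)/5 = 32/5.
E[N | box 2] = (4+10)/2 = 7.
E[N | box 3] = (5+6+11+8)/4 = 15/2.
E[N | box 4] = (12+11)/2 = 23/2.
E[N] = (1/4)·(32/5) + (1/4)·(7) + (1/4)·(15/2) + (1/4)·(23/2) = 81/10.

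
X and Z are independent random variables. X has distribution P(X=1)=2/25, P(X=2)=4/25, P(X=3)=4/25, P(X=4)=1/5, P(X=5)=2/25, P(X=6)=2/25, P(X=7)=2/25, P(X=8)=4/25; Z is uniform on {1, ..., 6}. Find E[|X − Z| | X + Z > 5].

310/117

P(X + Z > 5) = 39/50.
Summing |X−Z|·P(x,y) over outcomes with X + Z > 5 gives 31/15.
E[|X − Z| | X + Z > 5] = (31/15) / (39/50) = 310/117.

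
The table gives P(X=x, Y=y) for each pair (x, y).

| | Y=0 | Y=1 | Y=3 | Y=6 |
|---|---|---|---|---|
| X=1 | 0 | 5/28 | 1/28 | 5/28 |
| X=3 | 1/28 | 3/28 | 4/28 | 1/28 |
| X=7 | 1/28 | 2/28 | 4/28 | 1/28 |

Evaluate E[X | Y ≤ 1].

19/6

P(Y ≤ 1) = 3/7.
Σ X·P over the event = 1·(5/28) + 3·(1/28) + 3·(3/28) + 7·(1/28) + 7·(2/28) = 19/14.
E[X | Y ≤ 1] = (19/14) / (3/7) = 19/6.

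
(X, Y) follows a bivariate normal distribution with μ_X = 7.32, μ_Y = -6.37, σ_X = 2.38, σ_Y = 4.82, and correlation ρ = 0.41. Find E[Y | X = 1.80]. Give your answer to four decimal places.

The regression of Y on X has slope ρ·σ_Y/σ_X and passes through (μ_X, μ_Y).
E[Y | X=1.80] = -6.37 + (0.41)·(4.82/2.38)·(1.80 − (7.32)) = -6.37 + (0.83034)·(-5.52) = -10.9535.

-10.9535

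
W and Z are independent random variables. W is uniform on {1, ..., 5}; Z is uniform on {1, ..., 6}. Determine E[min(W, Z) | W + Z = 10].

9/2

Outcomes with W + Z = 10: (4,6), (5,5), each with probability 1/30.
E[min(W, Z) | W + Z = 10] = (4 + 5) / 2 = 9/2.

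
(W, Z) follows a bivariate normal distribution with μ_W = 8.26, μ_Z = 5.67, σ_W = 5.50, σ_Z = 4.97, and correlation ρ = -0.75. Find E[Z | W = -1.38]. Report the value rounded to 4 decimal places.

12.2033

E[Z | W=x] = μ_Z + ρ(σ_Z/σ_W)(x − μ_W) for jointly normal variables.
E[Z | W=-1.38] = 5.67 + (-0.75)·(4.97/5.50)·(-1.38 − (8.26)) = 5.67 + (-0.67773)·(-9.64) = 12.2033.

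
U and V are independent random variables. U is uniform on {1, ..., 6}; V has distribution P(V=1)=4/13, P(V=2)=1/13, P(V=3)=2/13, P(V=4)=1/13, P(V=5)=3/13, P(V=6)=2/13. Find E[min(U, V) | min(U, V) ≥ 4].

14/3

P(min(U, V) ≥ 4) = 3/13.
Summing min(U,V)·P(x,y) over outcomes with min(U, V) ≥ 4 gives 14/13.
E[min(U, V) | min(U, V) ≥ 4] = (14/13) / (3/13) = 14/3.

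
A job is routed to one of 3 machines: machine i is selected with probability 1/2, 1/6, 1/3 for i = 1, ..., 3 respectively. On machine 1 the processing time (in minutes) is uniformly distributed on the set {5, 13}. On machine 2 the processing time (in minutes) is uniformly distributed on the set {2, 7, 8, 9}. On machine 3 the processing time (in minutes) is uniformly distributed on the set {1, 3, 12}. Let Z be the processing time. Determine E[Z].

265/36

E[Z | machine 1] = (5+13)/2 = 9.
E[Z | machine 2] = (2+7+8+9)/4 = 13/2.
E[Z | machine 3] = (1+3+12)/3 = 16/3.
E[Z] = (1/2)·(9) + (1/6)·(13/2) + (1/3)·(16/3) = 265/36.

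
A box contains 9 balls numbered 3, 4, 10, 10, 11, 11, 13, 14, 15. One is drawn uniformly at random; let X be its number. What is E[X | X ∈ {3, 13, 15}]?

31/3

P(X ∈ {3, 13, 15}) = 1/3.
Σ over the event: 3·1/9 + 13·1/9 + 15·1/9 = 31/9.
E[X | X ∈ {3, 13, 15}] = (31/9) / (1/3) = 31/3.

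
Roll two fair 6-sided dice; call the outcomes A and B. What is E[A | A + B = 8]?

4

Outcomes with A + B = 8: (2,6), (3,5), (4,4), (5,3), (6,2), each with probability 1/36.
E[A | A + B = 8] = (2 + 3 + 4 + 5 + 6) / 5 = 4.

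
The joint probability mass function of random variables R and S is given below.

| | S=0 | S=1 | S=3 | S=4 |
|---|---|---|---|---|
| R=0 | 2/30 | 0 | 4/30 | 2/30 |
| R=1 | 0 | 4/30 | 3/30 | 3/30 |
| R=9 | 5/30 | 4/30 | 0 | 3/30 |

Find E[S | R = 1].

5/2

P(R = 1) = 1/3.
Σ S·P over the event = 1·(4/30) + 3·(3/30) + 4·(3/30) = 5/6.
E[S | R = 1] = (5/6) / (1/3) = 5/2.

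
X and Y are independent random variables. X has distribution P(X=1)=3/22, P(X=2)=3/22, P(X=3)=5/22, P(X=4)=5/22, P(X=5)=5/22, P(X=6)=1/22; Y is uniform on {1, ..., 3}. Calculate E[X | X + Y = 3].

P(X + Y = 3) = 1/11.
Summing X·P(x,y) over outcomes with X + Y = 3 gives 3/22.
E[X | X + Y = 3] = (3/22) / (1/11) = 3/2.

3/2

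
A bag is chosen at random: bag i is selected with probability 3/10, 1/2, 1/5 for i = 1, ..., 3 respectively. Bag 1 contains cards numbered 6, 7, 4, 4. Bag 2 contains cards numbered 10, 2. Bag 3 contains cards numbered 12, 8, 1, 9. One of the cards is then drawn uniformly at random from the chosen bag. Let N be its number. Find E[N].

243/40

E[N | bag 1] = (6+7+4+4)/4 = 21/4.
E[N | bag 2] = (10+2)/2 = 6.
E[N | bag 3] = (12+8+1+9)/4 = 15/2.
E[N] = (3/10)·(21/4) + (1/2)·(6) + (1/5)·(15/2) = 243/40.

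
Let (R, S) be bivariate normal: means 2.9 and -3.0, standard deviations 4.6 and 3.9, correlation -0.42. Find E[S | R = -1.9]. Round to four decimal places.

E[S | R=x] = μ_S + ρ(σ_S/σ_R)(x − μ_R) for jointly normal variables.
E[S | R=-1.9] = -3.0 + (-0.42)·(3.9/4.6)·(-1.9 − (2.9)) = -3.0 + (-0.35609)·(-4.8) = -1.2908.

-1.2908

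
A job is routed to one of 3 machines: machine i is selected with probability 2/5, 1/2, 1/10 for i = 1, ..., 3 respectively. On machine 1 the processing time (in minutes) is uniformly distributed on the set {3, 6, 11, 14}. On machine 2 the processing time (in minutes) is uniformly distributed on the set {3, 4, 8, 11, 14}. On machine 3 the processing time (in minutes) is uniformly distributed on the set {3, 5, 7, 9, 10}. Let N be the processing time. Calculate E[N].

E[N | machine 1] = (3+6+11+14)/4 = 17/2.
E[N | machine 2] = (3+4+8+11+14)/5 = 8.
E[N | machine 3] = (3+5+7+9+10)/5 = 34/5.
By the law of total expectation,
E[N] = (2/5)·(17/2) + (1/2)·(8) + (1/10)·(34/5) = 202/25.

202/25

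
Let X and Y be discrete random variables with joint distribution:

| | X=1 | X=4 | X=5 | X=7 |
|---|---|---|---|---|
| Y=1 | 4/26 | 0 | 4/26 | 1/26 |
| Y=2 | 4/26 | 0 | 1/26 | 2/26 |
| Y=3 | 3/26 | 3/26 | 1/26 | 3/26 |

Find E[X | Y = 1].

31/9

P(Y = 1) = 9/26.
Σ X·P over the event = 1·(4/26) + 5·(4/26) + 7·(1/26) = 31/26.
E[X | Y = 1] = (31/26) / (9/26) = 31/9.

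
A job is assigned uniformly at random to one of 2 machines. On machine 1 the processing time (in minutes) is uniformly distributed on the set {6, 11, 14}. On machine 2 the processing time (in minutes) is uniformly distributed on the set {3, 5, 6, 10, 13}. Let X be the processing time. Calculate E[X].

E[X | machine 1] = (6+11+14)/3 = 31/3.
E[X | machine 2] = (3+5+6+10+13)/5 = 37/5.
E[X] = (1/2)·(31/3) + (1/2)·(37/5) = 133/15.

133/15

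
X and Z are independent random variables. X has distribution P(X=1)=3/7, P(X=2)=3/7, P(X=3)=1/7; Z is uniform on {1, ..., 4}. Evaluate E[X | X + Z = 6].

9/4

P(X + Z = 6) = 1/7.
Summing X·P(x,y) over outcomes with X + Z = 6 gives 9/28.
E[X | X + Z = 6] = (9/28) / (1/7) = 9/4.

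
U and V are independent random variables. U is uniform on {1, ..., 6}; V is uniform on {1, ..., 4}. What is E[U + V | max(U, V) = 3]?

24/5

Outcomes with max(U, V) = 3: (1,3), (2,3), (3,1), (3,2), (3,3), each with probability 1/24.
E[U + V | max(U, V) = 3] = (4 + 5 + 4 + 5 + 6) / 5 = 24/5.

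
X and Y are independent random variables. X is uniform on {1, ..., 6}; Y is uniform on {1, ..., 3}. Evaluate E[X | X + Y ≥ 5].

P(X + Y ≥ 5) = 2/3.
Summing X·P(x,y) over outcomes with X + Y ≥ 5 gives 53/18.
E[X | X + Y ≥ 5] = (53/18) / (2/3) = 53/12.

53/12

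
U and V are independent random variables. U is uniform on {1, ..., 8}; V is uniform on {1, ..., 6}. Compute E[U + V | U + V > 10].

Outcomes with U + V > 10: (5,6), (6,5), (6,6), (7,4), (7,5), (7,6), (8,3), (8,4), (8,5), (8,6), each with probability 1/48.
E[U + V | U + V > 10] = (11 + 11 + 12 + 11 + 12 + 13 + 11 + 12 + 13 + 14) / 10 = 12.

12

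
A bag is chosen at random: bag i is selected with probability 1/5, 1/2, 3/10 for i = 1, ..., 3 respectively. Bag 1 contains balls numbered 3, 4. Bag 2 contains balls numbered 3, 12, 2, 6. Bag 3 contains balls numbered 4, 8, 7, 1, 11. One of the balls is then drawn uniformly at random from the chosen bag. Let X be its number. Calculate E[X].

1087/200

E[X | bag 1] = (3+4)/2 = 7/2.
E[X | bag 2] = (3+12+2+6)/4 = 23/4.
E[X | bag 3] = (4+8+7+1+11)/5 = 31/5.
E[X] = (1/5)·(7/2) + (1/2)·(23/4) + (3/10)·(31/5) = 1087/200.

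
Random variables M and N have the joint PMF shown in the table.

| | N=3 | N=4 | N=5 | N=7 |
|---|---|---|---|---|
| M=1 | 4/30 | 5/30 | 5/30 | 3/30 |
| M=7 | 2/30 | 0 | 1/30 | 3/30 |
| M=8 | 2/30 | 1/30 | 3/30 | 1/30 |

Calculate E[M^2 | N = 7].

214/7

P(N = 7) = 7/30.
Summing M^2·P(M=x,N=y) over the conditioning event gives 107/15.
E[M^2 | N = 7] = (107/15) / (7/30) = 214/7.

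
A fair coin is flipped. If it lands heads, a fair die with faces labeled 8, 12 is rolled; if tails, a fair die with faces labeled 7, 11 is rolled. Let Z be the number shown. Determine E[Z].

E[Z | heads] = (8+12)/2 = 10.
E[Z | tails] = (7+11)/2 = 9.
E[Z] = (1/2)·(10) + (1/2)·(9) = 19/2.

19/2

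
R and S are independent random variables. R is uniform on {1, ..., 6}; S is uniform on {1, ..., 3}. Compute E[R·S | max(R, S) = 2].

Outcomes with max(R, S) = 2: (1,2), (2,1), (2,2), each with probability 1/18.
E[R·S | max(R, S) = 2] = (2 + 2 + 4) / 3 = 8/3.

8/3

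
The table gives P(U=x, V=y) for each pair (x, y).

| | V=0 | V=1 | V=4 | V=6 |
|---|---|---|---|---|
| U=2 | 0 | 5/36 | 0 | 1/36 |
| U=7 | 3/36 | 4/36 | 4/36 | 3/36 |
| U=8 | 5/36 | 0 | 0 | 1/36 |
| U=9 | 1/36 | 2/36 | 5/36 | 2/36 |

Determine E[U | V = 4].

P(V = 4) = 1/4.
Σ U·P over the event = 7·(4/36) + 9·(5/36) = 73/36.
E[U | V = 4] = (73/36) / (1/4) = 73/9.

73/9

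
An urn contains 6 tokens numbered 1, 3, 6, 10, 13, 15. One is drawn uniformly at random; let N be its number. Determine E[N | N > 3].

11

P(N > 3) = 2/3.
Σ over the event: 6·1/6 + 10·1/6 + 13·1/6 + 15·1/6 = 22/3.
E[N | N > 3] = (22/3) / (2/3) = 11.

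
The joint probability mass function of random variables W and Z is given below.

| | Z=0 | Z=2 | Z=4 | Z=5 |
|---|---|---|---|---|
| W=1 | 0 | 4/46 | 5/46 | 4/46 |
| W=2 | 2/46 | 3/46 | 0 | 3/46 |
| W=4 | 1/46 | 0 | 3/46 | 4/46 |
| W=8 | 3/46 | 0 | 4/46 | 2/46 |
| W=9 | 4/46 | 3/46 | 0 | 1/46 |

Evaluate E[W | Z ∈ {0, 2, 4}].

P(Z ∈ {0, 2, 4}) = 16/23.
Summing W·P(W=x,Z=y) over the conditioning event gives 77/23.
E[W | Z ∈ {0, 2, 4}] = (77/23) / (16/23) = 77/16.

77/16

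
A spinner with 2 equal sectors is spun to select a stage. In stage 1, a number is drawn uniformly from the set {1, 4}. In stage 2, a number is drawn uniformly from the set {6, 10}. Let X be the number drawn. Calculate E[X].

21/4

E[X | stage 1] = (1+4)/2 = 5/2.
E[X | stage 2] = (6+10)/2 = 8.
E[X] = (1/2)·(5/2) + (1/2)·(8) = 21/4.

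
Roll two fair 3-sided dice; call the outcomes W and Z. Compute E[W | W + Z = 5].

5/2

Outcomes with W + Z = 5: (2,3), (3,2), each with probability 1/9.
E[W | W + Z = 5] = (2 + 3) / 2 = 5/2.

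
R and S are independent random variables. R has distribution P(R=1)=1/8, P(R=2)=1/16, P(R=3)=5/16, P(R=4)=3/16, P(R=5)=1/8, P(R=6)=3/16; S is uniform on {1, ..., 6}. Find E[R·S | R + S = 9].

P(R + S = 9) = 13/96.
Summing RS·P(x,y) over outcomes with R + S = 9 gives 61/24.
E[R·S | R + S = 9] = (61/24) / (13/96) = 244/13.

244/13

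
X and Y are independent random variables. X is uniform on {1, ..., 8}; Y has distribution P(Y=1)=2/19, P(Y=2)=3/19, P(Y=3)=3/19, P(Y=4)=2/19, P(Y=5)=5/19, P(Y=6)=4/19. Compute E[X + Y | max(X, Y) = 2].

P(max(X, Y) = 2) = 1/19.
Summing (X+Y)·P(x,y) over outcomes with max(X, Y) = 2 gives 27/152.
E[X + Y | max(X, Y) = 2] = (27/152) / (1/19) = 27/8.

27/8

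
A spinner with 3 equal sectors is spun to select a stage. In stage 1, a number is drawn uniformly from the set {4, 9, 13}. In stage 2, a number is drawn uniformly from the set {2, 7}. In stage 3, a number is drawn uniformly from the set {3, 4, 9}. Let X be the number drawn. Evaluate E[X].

37/6

E[X | stage 1] = (4+9+13)/3 = 26/3.
E[X | stage 2] = (2+7)/2 = 9/2.
E[X | stage 3] = (3+4+9)/3 = 16/3.
E[X] = (1/3)·(26/3) + (1/3)·(9/2) + (1/3)·(16/3) = 37/6.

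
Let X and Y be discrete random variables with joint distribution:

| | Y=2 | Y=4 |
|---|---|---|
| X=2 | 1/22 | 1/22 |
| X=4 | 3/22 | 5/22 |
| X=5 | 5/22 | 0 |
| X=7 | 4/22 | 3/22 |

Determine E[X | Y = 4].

43/9

P(Y = 4) = 9/22.
Σ X·P over the event = 2·(1/22) + 4·(5/22) + 7·(3/22) = 43/22.
E[X | Y = 4] = (43/22) / (9/22) = 43/9.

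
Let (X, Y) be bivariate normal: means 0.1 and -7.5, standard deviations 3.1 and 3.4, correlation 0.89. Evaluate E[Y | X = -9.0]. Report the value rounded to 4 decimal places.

-16.3828

E[Y | X=x] = μ_Y + ρ(σ_Y/σ_X)(x − μ_X) for jointly normal variables.
E[Y | X=-9.0] = -7.5 + (0.89)·(3.4/3.1)·(-9.0 − (0.1)) = -7.5 + (0.97613)·(-9.1) = -16.3828.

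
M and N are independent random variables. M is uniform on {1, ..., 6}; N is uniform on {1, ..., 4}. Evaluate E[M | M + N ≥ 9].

Outcomes with M + N ≥ 9: (5,4), (6,3), (6,4), each with probability 1/24.
E[M | M + N ≥ 9] = (5 + 6 + 6) / 3 = 17/3.

17/3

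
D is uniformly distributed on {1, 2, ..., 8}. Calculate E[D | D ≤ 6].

7/2

Given D ≤ 6, D is equally likely to be any of {1, 2, 3, 4, 5, 6}.
E[D | D ≤ 6] = (1 + 2 + 3 + 4 + 5 + 6) / 6 = 7/2.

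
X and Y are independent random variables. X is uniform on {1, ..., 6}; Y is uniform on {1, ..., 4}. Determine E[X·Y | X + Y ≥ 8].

35/2

Outcomes with X + Y ≥ 8: (4,4), (5,3), (5,4), (6,2), (6,3), (6,4), each with probability 1/24.
E[X·Y | X + Y ≥ 8] = (16 + 15 + 20 + 12 + 18 + 24) / 6 = 35/2.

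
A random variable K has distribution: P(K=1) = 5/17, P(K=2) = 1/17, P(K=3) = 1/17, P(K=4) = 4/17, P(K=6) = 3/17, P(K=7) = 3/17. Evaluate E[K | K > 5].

13/2

P(K > 5) = 6/17.
Σ over the event: 6·3/17 + 7·3/17 = 39/17.
E[K | K > 5] = (39/17) / (6/17) = 13/2.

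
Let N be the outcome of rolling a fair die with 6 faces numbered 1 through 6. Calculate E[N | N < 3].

Given N < 3, N is equally likely to be any of {1, 2}.
E[N | N < 3] = (1 + 2) / 2 = 3/2.

3/2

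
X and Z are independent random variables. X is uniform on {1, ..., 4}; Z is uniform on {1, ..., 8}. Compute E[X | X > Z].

P(X > Z) = 3/16.
Summing X·P(x,y) over outcomes with X > Z gives 5/8.
E[X | X > Z] = (5/8) / (3/16) = 10/3.

10/3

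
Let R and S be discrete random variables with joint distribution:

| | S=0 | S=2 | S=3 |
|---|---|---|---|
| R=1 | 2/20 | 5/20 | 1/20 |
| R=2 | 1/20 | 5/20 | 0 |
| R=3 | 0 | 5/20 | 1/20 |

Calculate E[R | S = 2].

P(S = 2) = 3/4.
Σ R·P over the event = 1·(5/20) + 2·(5/20) + 3·(5/20) = 3/2.
E[R | S = 2] = (3/2) / (3/4) = 2.

2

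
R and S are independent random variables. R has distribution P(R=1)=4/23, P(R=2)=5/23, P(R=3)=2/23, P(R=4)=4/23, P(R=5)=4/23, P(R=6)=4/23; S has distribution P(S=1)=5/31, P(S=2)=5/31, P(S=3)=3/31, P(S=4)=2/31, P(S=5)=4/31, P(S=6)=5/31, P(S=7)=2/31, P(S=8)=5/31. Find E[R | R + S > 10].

P(R + S > 10) = 150/713.
Summing R·P(x,y) over outcomes with R + S > 10 gives 766/713.
E[R | R + S > 10] = (766/713) / (150/713) = 383/75.

383/75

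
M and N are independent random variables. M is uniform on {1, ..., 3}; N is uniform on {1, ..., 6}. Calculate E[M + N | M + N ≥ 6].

P(M + N ≥ 6) = 1/2.
Summing (M+N)·P(x,y) over outcomes with M + N ≥ 6 gives 32/9.
E[M + N | M + N ≥ 6] = (32/9) / (1/2) = 64/9.

64/9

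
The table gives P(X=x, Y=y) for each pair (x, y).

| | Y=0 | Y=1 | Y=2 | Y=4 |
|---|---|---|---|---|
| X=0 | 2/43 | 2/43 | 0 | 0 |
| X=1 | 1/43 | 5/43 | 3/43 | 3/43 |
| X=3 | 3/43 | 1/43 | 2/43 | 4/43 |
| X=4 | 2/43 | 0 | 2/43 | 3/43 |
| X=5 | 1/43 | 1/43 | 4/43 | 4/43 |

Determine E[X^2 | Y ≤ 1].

62/9

P(Y ≤ 1) = 18/43.
Summing X^2·P(X=x,Y=y) over the conditioning event gives 124/43.
E[X^2 | Y ≤ 1] = (124/43) / (18/43) = 62/9.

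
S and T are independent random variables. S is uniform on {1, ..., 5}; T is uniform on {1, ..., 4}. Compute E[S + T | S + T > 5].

7

Outcomes with S + T > 5: (2,4), (3,3), (3,4), (4,2), (4,3), (4,4), (5,1), (5,2), (5,3), (5,4), each with probability 1/20.
E[S + T | S + T > 5] = (6 + 6 + 7 + 6 + 7 + 8 + 6 + 7 + 8 + 9) / 10 = 7.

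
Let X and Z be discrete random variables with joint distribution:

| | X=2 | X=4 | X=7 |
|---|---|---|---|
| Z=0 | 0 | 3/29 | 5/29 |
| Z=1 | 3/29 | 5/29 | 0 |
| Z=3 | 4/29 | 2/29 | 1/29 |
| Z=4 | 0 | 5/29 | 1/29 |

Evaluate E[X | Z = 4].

9/2

P(Z = 4) = 6/29.
Σ X·P over the event = 4·(5/29) + 7·(1/29) = 27/29.
E[X | Z = 4] = (27/29) / (6/29) = 9/2.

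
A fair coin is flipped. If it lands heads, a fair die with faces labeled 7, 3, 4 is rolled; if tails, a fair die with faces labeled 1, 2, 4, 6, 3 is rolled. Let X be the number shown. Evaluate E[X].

E[X | heads] = (7+3+4)/3 = 14/3.
E[X | tails] = (1+2+4+6+3)/5 = 16/5.
By the law of total expectation,
E[X] = (1/2)·(14/3) + (1/2)·(16/5) = 59/15.

59/15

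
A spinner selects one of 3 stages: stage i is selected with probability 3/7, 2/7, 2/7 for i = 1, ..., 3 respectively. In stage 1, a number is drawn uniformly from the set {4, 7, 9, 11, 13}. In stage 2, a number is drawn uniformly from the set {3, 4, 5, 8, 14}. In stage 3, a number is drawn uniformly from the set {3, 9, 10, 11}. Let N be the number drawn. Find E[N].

E[N | stage 1] = (4+7+9+11+13)/5 = 44/5.
E[N | stage 2] = (3+4+5+8+14)/5 = 34/5.
E[N | stage 3] = (3+9+10+11)/4 = 33/4.
E[N] = (3/7)·(44/5) + (2/7)·(34/5) + (2/7)·(33/4) = 113/14.

113/14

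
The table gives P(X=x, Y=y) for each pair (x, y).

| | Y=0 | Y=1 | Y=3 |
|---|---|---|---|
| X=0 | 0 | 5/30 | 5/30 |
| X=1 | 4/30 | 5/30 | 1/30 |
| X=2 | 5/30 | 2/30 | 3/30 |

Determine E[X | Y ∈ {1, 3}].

16/21

P(Y ∈ {1, 3}) = 7/10.
Σ X·P over the event = 0·(5/30) + 0·(5/30) + 1·(5/30) + 1·(1/30) + 2·(2/30) + 2·(3/30) = 8/15.
E[X | Y ∈ {1, 3}] = (8/15) / (7/10) = 16/21.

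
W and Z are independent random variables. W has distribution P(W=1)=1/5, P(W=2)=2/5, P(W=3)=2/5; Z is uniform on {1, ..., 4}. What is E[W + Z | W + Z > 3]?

83/16

P(W + Z > 3) = 4/5.
Summing (W+Z)·P(x,y) over outcomes with W + Z > 3 gives 83/20.
E[W + Z | W + Z > 3] = (83/20) / (4/5) = 83/16.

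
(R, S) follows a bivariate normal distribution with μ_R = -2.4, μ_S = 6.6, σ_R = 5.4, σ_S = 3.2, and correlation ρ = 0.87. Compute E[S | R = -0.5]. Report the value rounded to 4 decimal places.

7.5796

E[S | R=x] = μ_S + ρ(σ_S/σ_R)(x − μ_R) for jointly normal variables.
E[S | R=-0.5] = 6.6 + (0.87)·(3.2/5.4)·(-0.5 − (-2.4)) = 6.6 + (0.51556)·(1.9) = 7.5796.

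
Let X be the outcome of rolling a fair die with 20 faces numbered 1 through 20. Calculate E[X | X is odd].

Given X is odd, X is equally likely to be any of {1, 3, 5, 7, 9, 11, 13, 15, 17, 19}.
E[X | X is odd] = (1 + 3 + 5 + 7 + 9 + 11 + 13 + 15 + 17 + 19) / 10 = 10.

10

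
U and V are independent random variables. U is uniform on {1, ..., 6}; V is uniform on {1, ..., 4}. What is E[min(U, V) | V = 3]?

5/2

P(V = 3) = 1/4.
Summing min(U,V)·P(x,y) over outcomes with V = 3 gives 5/8.
E[min(U, V) | V = 3] = (5/8) / (1/4) = 5/2.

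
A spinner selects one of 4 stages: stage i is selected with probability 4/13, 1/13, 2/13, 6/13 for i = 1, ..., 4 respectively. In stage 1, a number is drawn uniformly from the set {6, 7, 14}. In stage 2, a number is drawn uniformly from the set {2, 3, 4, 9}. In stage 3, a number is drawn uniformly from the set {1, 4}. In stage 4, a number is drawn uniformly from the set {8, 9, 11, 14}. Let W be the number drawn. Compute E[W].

217/26

E[W | stage 1] = (6+7+14)/3 = 9.
E[W | stage 2] = (2+3+4+9)/4 = 9/2.
E[W | stage 3] = (1+4)/2 = 5/2.
E[W | stage 4] = (8+9+11+14)/4 = 21/2.
By the law of total expectation,
E[W] = (4/13)·(9) + (1/13)·(9/2) + (2/13)·(5/2) + (6/13)·(21/2) = 217/26.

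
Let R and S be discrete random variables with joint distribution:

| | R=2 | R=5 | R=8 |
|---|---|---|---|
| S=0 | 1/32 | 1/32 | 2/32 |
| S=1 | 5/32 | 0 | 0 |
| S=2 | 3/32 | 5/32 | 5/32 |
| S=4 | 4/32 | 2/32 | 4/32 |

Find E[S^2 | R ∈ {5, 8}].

P(R ∈ {5, 8}) = 19/32.
Σ S^2·P over the event = 0·(1/32) + 4·(5/32) + 16·(2/32) + 0·(2/32) + 4·(5/32) + 16·(4/32) = 17/4.
E[S^2 | R ∈ {5, 8}] = (17/4) / (19/32) = 136/19.

136/19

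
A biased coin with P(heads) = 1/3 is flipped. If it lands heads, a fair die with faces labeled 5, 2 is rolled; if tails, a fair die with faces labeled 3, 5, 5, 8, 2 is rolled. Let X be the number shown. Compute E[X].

127/30

E[X | heads] = (5+2)/2 = 7/2.
E[X | tails] = (3+5+5+8+2)/5 = 23/5.
E[X] = (1/3)·(7/2) + (2/3)·(23/5) = 127/30.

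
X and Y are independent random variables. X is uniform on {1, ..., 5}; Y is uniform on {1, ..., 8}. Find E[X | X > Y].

Outcomes with X > Y: (2,1), (3,1), (3,2), (4,1), (4,2), (4,3), (5,1), (5,2), (5,3), (5,4), each with probability 1/40.
E[X | X > Y] = (2 + 3 + 3 + 4 + 4 + 4 + 5 + 5 + 5 + 5) / 10 = 4.

4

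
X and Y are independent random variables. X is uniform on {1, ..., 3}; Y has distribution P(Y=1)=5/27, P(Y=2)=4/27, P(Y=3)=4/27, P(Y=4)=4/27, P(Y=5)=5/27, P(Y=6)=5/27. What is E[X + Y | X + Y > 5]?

P(X + Y > 5) = 14/27.
Summing (X+Y)·P(x,y) over outcomes with X + Y > 5 gives 301/81.
E[X + Y | X + Y > 5] = (301/81) / (14/27) = 43/6.

43/6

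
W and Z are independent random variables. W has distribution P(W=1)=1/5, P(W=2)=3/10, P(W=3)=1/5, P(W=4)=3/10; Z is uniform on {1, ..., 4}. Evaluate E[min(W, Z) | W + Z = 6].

9/4

P(W + Z = 6) = 1/5.
Summing min(W,Z)·P(x,y) over outcomes with W + Z = 6 gives 9/20.
E[min(W, Z) | W + Z = 6] = (9/20) / (1/5) = 9/4.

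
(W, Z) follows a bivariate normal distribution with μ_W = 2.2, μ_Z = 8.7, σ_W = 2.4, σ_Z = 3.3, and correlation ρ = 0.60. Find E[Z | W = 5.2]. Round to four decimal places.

11.1750

The regression of Z on W has slope ρ·σ_Z/σ_W and passes through (μ_W, μ_Z).
E[Z | W=5.2] = 8.7 + (0.60)·(3.3/2.4)·(5.2 − (2.2)) = 8.7 + (0.825)·(3) = 11.1750.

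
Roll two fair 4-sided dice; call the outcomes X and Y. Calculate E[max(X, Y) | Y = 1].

5/2

Outcomes with Y = 1: (1,1), (2,1), (3,1), (4,1), each with probability 1/16.
E[max(X, Y) | Y = 1] = (1 + 2 + 3 + 4) / 4 = 5/2.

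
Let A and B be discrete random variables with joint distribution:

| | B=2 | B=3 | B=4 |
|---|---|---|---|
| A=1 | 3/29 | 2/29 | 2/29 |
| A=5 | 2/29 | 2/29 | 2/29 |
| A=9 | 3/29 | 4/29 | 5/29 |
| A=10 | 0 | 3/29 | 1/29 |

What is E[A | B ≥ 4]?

67/10

P(B ≥ 4) = 10/29.
Σ A·P over the event = 1·(2/29) + 5·(2/29) + 9·(5/29) + 10·(1/29) = 67/29.
E[A | B ≥ 4] = (67/29) / (10/29) = 67/10.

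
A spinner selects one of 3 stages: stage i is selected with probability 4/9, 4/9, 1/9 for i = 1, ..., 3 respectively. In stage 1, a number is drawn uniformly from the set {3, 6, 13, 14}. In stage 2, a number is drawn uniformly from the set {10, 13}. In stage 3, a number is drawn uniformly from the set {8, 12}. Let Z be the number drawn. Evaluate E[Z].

92/9

E[Z | stage 1] = (3+6+13+14)/4 = 9.
E[Z | stage 2] = (10+13)/2 = 23/2.
E[Z | stage 3] = (8+12)/2 = 10.
By the law of total expectation,
E[Z] = (4/9)·(9) + (4/9)·(23/2) + (1/9)·(10) = 92/9.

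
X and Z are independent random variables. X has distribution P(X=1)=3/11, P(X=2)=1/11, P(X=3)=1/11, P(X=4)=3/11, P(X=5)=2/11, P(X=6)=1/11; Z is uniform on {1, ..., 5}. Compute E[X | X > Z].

P(X > Z) = 5/11.
Summing X·P(x,y) over outcomes with X > Z gives 114/55.
E[X | X > Z] = (114/55) / (5/11) = 114/25.

114/25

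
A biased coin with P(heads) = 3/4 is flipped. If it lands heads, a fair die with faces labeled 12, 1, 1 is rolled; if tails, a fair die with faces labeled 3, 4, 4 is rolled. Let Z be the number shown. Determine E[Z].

E[Z | heads] = (12+1+1)/3 = 14/3.
E[Z | tails] = (3+4+4)/3 = 11/3.
E[Z] = (3/4)·(14/3) + (1/4)·(11/3) = 53/12.

53/12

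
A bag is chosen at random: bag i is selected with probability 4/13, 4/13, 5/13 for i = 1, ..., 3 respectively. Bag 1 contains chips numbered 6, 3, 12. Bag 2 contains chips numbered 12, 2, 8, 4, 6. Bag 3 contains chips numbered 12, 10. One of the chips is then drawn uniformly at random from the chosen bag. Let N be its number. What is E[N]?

E[N | bag 1] = (6+3+12)/3 = 7.
E[N | bag 2] = (12+2+8+4+6)/5 = 32/5.
E[N | bag 3] = (12+10)/2 = 11.
E[N] = (4/13)·(7) + (4/13)·(32/5) + (5/13)·(11) = 543/65.

543/65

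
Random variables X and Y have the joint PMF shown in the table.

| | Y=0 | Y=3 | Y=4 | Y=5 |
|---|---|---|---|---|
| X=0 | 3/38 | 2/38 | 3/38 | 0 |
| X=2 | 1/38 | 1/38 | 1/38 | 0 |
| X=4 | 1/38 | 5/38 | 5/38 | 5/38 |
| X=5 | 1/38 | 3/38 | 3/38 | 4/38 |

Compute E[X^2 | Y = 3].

P(Y = 3) = 11/38.
Σ X^2·P over the event = 0·(2/38) + 4·(1/38) + 16·(5/38) + 25·(3/38) = 159/38.
E[X^2 | Y = 3] = (159/38) / (11/38) = 159/11.

159/11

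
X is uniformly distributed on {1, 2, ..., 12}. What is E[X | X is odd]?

Given X is odd, X is equally likely to be any of {1, 3, 5, 7, 9, 11}.
E[X | X is odd] = (1 + 3 + 5 + 7 + 9 + 11) / 6 = 6.

6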